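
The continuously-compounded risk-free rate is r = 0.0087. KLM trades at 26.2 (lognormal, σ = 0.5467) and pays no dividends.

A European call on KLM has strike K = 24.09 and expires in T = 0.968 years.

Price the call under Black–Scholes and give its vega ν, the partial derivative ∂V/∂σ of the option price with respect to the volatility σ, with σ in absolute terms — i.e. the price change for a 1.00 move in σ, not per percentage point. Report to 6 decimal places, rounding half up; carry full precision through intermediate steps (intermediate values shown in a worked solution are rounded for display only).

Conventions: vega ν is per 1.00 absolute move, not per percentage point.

price = 6.542155
ν = 9.332030

σ√T = 0.5467·√0.968 = 0.537882
d₁ = (ln(S/K) + (r+σ²/2)T) / (σ√T) = (ln(26.2/24.09) + (0.0087+0.5467²/2)·0.968) / 0.537882 = (0.083963 + 0.153080) / 0.537882 = 0.440696
d₂ = d₁ − σ√T = 0.440696 − 0.537882 = -0.097185
e^{−rT} = 0.991614
N(d₁) = 0.670284,  N(d₂) = 0.461290
Call price V = S·N(d₁) − K·e^{−rT}·N(d₂) = 17.561431 − 11.019276 = 6.542155
φ(d₁) = (1/√(2π))·e^{−d₁²/2} = 0.362024
ν = S·φ(d₁)·√T = 9.332030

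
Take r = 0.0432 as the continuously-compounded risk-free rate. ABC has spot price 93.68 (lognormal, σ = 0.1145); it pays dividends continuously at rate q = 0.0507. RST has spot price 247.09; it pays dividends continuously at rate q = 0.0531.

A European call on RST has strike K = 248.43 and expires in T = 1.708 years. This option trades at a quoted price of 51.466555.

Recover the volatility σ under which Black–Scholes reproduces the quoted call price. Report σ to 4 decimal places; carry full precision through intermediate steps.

At σ = 0.4605 the Black–Scholes value reproduces the quote:
σ√T = 0.4605·√1.708 = 0.601830
d₁ = (ln(S/K) + (r−q+σ²/2)T) / (σ√T) = (ln(247.09/248.43) + (0.0432−0.0531+0.4605²/2)·1.708) / 0.601830 = (-0.005408 + 0.164190) / 0.601830 = 0.263832
d₂ = d₁ − σ√T = 0.263832 − 0.601830 = -0.337998
e^{−rT} = 0.928871
e^{−qT} = 0.913296
N(d₁) = 0.604045,  N(d₂) = 0.367682
V = S·e^{−qT}·N(d₁) − K·e^{−rT}·N(d₂) = 136.312717 − 84.846162 = 51.466555 (matching the quote); vega is positive throughout, so no other σ reproduces this price

sigma = 0.4605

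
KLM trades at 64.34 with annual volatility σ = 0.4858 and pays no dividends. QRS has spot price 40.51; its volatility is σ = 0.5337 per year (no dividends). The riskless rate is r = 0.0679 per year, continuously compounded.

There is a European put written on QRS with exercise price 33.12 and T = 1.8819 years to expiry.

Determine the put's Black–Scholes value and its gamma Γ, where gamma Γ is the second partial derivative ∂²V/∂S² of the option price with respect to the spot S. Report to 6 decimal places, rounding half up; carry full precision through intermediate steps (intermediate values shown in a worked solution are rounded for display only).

price = 5.203905
Γ = 0.009644

σ√T = 0.5337·√1.8819 = 0.732142
d₁ = (ln(S/K) + (r+σ²/2)T) / (σ√T) = (ln(40.51/33.12) + (0.0679+0.5337²/2)·1.8819) / 0.732142 = (0.201412 + 0.395797) / 0.732142 = 0.815700
d₂ = d₁ − σ√T = 0.815700 − 0.732142 = 0.083558
e^{−rT} = 0.880046
N(−d₁) = 0.207336,  N(−d₂) = 0.466704
Put price V = K·e^{−rT}·N(−d₂) − S·N(−d₁) = 13.603078 − 8.399172 = 5.203905
φ(d₁) = (1/√(2π))·e^{−d₁²/2} = 0.286040
Γ = φ(d₁) / (S·σ·√T) = 0.009644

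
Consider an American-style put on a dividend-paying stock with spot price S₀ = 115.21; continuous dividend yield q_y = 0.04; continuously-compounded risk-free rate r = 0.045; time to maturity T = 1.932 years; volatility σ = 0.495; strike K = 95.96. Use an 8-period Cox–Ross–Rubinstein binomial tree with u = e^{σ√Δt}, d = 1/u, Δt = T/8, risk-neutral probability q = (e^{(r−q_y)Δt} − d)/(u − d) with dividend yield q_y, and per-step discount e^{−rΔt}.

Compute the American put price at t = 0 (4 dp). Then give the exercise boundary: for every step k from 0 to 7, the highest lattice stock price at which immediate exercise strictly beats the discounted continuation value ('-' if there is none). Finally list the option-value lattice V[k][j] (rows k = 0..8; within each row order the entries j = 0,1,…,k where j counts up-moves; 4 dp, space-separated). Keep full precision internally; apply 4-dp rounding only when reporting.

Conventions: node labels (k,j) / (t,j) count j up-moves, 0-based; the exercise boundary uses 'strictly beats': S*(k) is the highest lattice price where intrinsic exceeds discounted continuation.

price = 18.7708
boundary = - - - - 43.5423 34.1402 43.5423 55.5336
tree:
18.7708
25.3634 10.9101
33.3604 15.8925 4.8884
42.5473 22.5845 7.8352 1.2883
52.4177 31.1355 12.3453 2.3339 0.0000
61.8198 41.3434 19.0155 4.2278 0.0000 0.0000
69.1917 52.4177 28.3816 7.6587 0.0000 0.0000 0.0000
74.9717 61.8198 40.4264 13.8739 0.0000 0.0000 0.0000 0.0000
79.5037 69.1917 52.4177 25.1327 0.0000 0.0000 0.0000 0.0000 0.0000

Δt=0.24150, u=1.27540, d=0.78407, q=0.44194, disc=e^(-rΔt)=0.98919
k=8 terminal: V=max(K-S,0) → 79.5037 69.1917 52.4177 25.1327 0.0000 0.0000 0.0000 0.0000 0.0000
k=7: j=0 S=20.9883 intr=74.9717 cont=74.1363 V=74.9717[EX]; j=1 S=34.1402 intr=61.8198 cont=61.1108 V=61.8198[EX]; j=2 S=55.5336 intr=40.4264 cont=39.9231 V=40.4264[EX]; j=3 S=90.3328 intr=5.6272 cont=13.8739 V=13.8739[hold]; j=4 S=146.9383 intr=0.0000 cont=0.0000 V=0.0000[hold]; j=5 S=239.0147 intr=0.0000 cont=0.0000 V=0.0000[hold]; j=6 S=388.7891 intr=0.0000 cont=0.0000 V=0.0000[hold]; j=7 S=632.4172 intr=0.0000 cont=0.0000 V=0.0000[hold]  S*(7)=55.5336
k=6: j=0 S=26.7683 intr=69.1917 cont=68.4118 V=69.1917[EX]; j=1 S=43.5423 intr=52.4177 cont=51.7991 V=52.4177[EX]; j=2 S=70.8273 intr=25.1327 cont=28.3816 V=28.3816[hold]; j=3 S=115.2100 intr=0.0000 cont=7.6587 V=7.6587[hold]; j=4 S=187.4044 intr=0.0000 cont=0.0000 V=0.0000[hold]; j=5 S=304.8382 intr=0.0000 cont=0.0000 V=0.0000[hold]; j=6 S=495.8598 intr=0.0000 cont=0.0000 V=0.0000[hold]  S*(6)=43.5423
k=5: j=0 S=34.1402 intr=61.8198 cont=61.1108 V=61.8198[EX]; j=1 S=55.5336 intr=40.4264 cont=41.3434 V=41.3434[hold]; j=2 S=90.3328 intr=5.6272 cont=19.0155 V=19.0155[hold]; j=3 S=146.9383 intr=0.0000 cont=4.2278 V=4.2278[hold]; j=4 S=239.0147 intr=0.0000 cont=0.0000 V=0.0000[hold]; j=5 S=388.7891 intr=0.0000 cont=0.0000 V=0.0000[hold]  S*(5)=34.1402
k=4: j=0 S=43.5423 intr=52.4177 cont=52.2000 V=52.4177[EX]; j=1 S=70.8273 intr=25.1327 cont=31.1355 V=31.1355[hold]; j=2 S=115.2100 intr=0.0000 cont=12.3453 V=12.3453[hold]; j=3 S=187.4044 intr=0.0000 cont=2.3339 V=2.3339[hold]; j=4 S=304.8382 intr=0.0000 cont=0.0000 V=0.0000[hold]  S*(4)=43.5423
k=3: j=0 S=55.5336 intr=40.4264 cont=42.5473 V=42.5473[hold]; j=1 S=90.3328 intr=5.6272 cont=22.5845 V=22.5845[hold]; j=2 S=146.9383 intr=0.0000 cont=7.8352 V=7.8352[hold]; j=3 S=239.0147 intr=0.0000 cont=1.2883 V=1.2883[hold]  S*(3)=-
k=2: j=0 S=70.8273 intr=25.1327 cont=33.3604 V=33.3604[hold]; j=1 S=115.2100 intr=0.0000 cont=15.8925 V=15.8925[hold]; j=2 S=187.4044 intr=0.0000 cont=4.8884 V=4.8884[hold]  S*(2)=-
k=1: j=0 S=90.3328 intr=5.6272 cont=25.3634 V=25.3634[hold]; j=1 S=146.9383 intr=0.0000 cont=10.9101 V=10.9101[hold]  S*(1)=-
k=0: j=0 S=115.2100 intr=0.0000 cont=18.7708 V=18.7708[hold]  S*(0)=-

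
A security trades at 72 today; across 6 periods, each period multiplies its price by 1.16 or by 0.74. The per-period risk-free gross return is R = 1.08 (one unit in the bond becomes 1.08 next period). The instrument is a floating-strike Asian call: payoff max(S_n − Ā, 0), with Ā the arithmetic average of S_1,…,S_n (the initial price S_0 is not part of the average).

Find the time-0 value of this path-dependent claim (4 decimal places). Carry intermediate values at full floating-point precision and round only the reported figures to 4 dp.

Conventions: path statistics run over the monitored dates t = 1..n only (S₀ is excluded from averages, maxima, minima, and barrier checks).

Risk-neutral up-probability p* = (R−d)/(u−d) = (1.08−0.74)/(1.16−0.74) = 0.8095; the claim prices as the p*-weighted sum of path payoffs discounted by R^6.
Enumerate all 2^6 = 64 price paths (U = up ×1.16, D = down ×0.74); each path with k up-moves has probability p*^k·(1−p*)^(6−k).
DDDDDD: Ā=28.5456, payoff=0.0000, prob=0.000048
UDDDDD: Ā=44.7471, payoff=0.0000, prob=0.000203
DUDDDD: Ā=39.7071, payoff=0.0000, prob=0.000203
UUDDDD: Ā=62.2436, payoff=0.0000, prob=0.000863
DDUDDD: Ā=35.9775, payoff=0.0000, prob=0.000203
UDUDDD: Ā=56.3972, payoff=0.0000, prob=0.000863
DUUDDD: Ā=51.3572, payoff=0.0000, prob=0.000863
UUUDDD: Ā=80.5058, payoff=0.0000, prob=0.003666
DDDUDD: Ā=33.2176, payoff=0.0000, prob=0.000203
UDDUDD: Ā=52.0708, payoff=0.0000, prob=0.000863
DUDUDD: Ā=47.0308, payoff=0.0000, prob=0.000863
UUDUDD: Ā=73.7240, payoff=0.0000, prob=0.003666
DDUUDD: Ā=43.3012, payoff=0.0000, prob=0.000863
UDUUDD: Ā=67.8776, payoff=0.0000, prob=0.003666
DUUUDD: Ā=62.8376, payoff=0.0000, prob=0.003666
UUUUDD: Ā=98.5022, payoff=0.0000, prob=0.015581
DDDDUD: Ā=31.1753, payoff=0.0000, prob=0.000203
UDDDUD: Ā=48.8693, payoff=0.0000, prob=0.000863
DUDDUD: Ā=43.8293, payoff=0.0000, prob=0.000863
UUDDUD: Ā=68.7054, payoff=0.0000, prob=0.003666
DDUDUD: Ā=40.0997, payoff=0.0000, prob=0.000863
UDUDUD: Ā=62.8590, payoff=0.0000, prob=0.003666
DUUDUD: Ā=57.8190, payoff=0.0000, prob=0.003666
UUUDUD: Ā=90.6353, payoff=0.0000, prob=0.015581
DDDUUD: Ā=37.3398, payoff=0.0000, prob=0.000863
UDDUUD: Ā=58.5327, payoff=0.0000, prob=0.003666
DUDUUD: Ā=53.4927, payoff=0.0000, prob=0.003666
UUDUUD: Ā=83.8534, payoff=0.0000, prob=0.015581
DDUUUD: Ā=49.7631, payoff=0.0000, prob=0.003666
UDUUUD: Ā=78.0070, payoff=0.0000, prob=0.015581
DUUUUD: Ā=72.9670, payoff=0.0000, prob=0.015581
UUUUUD: Ā=114.3808, payoff=0.0000, prob=0.066220
DDDDDU: Ā=29.6639, payoff=0.0000, prob=0.000203
UDDDDU: Ā=46.5002, payoff=0.0000, prob=0.000863
DUDDDU: Ā=41.4602, payoff=0.0000, prob=0.000863
UUDDDU: Ā=64.9917, payoff=0.0000, prob=0.003666
DDUDDU: Ā=37.7306, payoff=0.0000, prob=0.000863
UDUDDU: Ā=59.1453, payoff=0.0000, prob=0.003666
DUUDDU: Ā=54.1053, payoff=0.0000, prob=0.003666
UUUDDU: Ā=84.8137, payoff=0.0000, prob=0.015581
DDDUDU: Ā=34.9707, payoff=0.0000, prob=0.000863
UDDUDU: Ā=54.8190, payoff=0.0000, prob=0.003666
DUDUDU: Ā=49.7790, payoff=0.0000, prob=0.003666
UUDUDU: Ā=78.0319, payoff=0.0000, prob=0.015581
DDUUDU: Ā=46.0494, payoff=0.0000, prob=0.003666
UDUUDU: Ā=72.1855, payoff=0.0000, prob=0.015581
DUUUDU: Ā=67.1455, payoff=4.2429, prob=0.015581
UUUUDU: Ā=105.2551, payoff=6.6511, prob=0.066220
DDDDUU: Ā=32.9284, payoff=0.0000, prob=0.000863
UDDDUU: Ā=51.6175, payoff=0.0000, prob=0.003666
DUDDUU: Ā=46.5775, payoff=0.0000, prob=0.003666
UUDDUU: Ā=73.0134, payoff=0.0000, prob=0.015581
DDUDUU: Ā=42.8479, payoff=2.6930, prob=0.003666
UDUDUU: Ā=67.1670, payoff=4.2215, prob=0.015581
DUUDUU: Ā=62.1270, payoff=9.2615, prob=0.015581
UUUDUU: Ā=97.3882, payoff=14.5180, prob=0.066220
DDDUUU: Ā=40.0880, payoff=5.4529, prob=0.003666
UDDUUU: Ā=62.8406, payoff=8.5478, prob=0.015581
DUDUUU: Ā=57.8006, payoff=13.5878, prob=0.015581
UUDUUU: Ā=90.6064, payoff=21.2998, prob=0.066220
DDUUUU: Ā=54.0710, payoff=17.3174, prob=0.015581
UDUUUU: Ā=84.7600, payoff=27.1462, prob=0.066220
DUUUUU: Ā=79.7200, payoff=32.1862, prob=0.066220
UUUUUU: Ā=124.9665, payoff=50.4541, prob=0.281435
Price = Σ prob·payoff / R^6 = 21.861579 / 1.586874 = 13.7765

price = 13.7765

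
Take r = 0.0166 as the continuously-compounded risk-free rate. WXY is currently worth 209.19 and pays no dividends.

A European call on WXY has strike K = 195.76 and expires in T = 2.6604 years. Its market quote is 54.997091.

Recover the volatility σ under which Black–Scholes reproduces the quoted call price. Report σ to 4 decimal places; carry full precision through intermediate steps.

At σ = 0.3393 the Black–Scholes value reproduces the quote:
σ√T = 0.3393·√2.6604 = 0.553423
d₁ = (ln(S/K) + (r+σ²/2)T) / (σ√T) = (ln(209.19/195.76) + (0.0166+0.3393²/2)·2.6604) / 0.553423 = (0.066354 + 0.197301) / 0.553423 = 0.476407
d₂ = d₁ − σ√T = 0.476407 − 0.553423 = -0.077016
e^{−rT} = 0.956798
N(d₁) = 0.683108,  N(d₂) = 0.469305
V = S·N(d₁) − K·e^{−rT}·N(d₂) = 142.899326 − 87.902235 = 54.997091 (equal to the quote); since ∂V/∂σ > 0 for all σ, the implied volatility is unique

sigma = 0.3393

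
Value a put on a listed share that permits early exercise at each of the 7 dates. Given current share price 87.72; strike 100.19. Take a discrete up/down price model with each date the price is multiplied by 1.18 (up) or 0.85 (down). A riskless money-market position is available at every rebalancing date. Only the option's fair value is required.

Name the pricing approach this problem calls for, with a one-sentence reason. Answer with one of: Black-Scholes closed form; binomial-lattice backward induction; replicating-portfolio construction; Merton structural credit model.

Key observation: the put (strike 100.19 on spot 87.72) is American-style on a 7-step discrete price model, so the early-exercise decision at every node requires stepwise backward valuation — a closed form cannot price the exercise right.

framework: binomial-lattice backward induction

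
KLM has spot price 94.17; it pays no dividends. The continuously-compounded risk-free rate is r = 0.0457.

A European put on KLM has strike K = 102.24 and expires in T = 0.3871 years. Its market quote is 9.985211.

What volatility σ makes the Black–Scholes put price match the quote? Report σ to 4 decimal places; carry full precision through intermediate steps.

At σ = 0.2637 the Black–Scholes value reproduces the quote:
σ√T = 0.2637·√0.3871 = 0.164067
d₁ = (ln(S/K) + (r+σ²/2)T) / (σ√T) = (ln(94.17/102.24) + (0.0457+0.2637²/2)·0.3871) / 0.164067 = (-0.082221 + 0.031149) / 0.164067 = -0.311286
d₂ = d₁ − σ√T = -0.311286 − 0.164067 = -0.475353
e^{−rT} = 0.982465
N(−d₁) = 0.622208,  N(−d₂) = 0.682732
V = K·e^{−rT}·N(−d₂) − S·N(−d₁) = 68.578581 − 58.593370 = 9.985211 (equal to the quote); since ∂V/∂σ > 0 for all σ, the implied volatility is unique

sigma = 0.2637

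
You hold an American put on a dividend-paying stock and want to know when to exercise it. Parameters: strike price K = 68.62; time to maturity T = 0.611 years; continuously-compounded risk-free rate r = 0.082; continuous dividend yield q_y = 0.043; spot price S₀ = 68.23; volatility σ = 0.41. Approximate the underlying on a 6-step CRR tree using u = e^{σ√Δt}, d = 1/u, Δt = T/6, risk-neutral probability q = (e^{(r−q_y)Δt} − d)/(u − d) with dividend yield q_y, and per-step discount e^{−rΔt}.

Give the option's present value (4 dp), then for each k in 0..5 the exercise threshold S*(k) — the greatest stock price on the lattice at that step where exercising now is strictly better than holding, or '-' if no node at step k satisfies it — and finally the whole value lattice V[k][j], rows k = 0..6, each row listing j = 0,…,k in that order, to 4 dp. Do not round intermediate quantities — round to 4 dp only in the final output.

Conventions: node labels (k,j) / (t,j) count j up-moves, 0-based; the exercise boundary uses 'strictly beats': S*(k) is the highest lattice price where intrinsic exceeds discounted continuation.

params: Δt=0.10183 u=1.13978 d=0.87736 q=0.48250 e^(-rΔt)=0.99168
t_6 payoffs: 37.4995 28.1914 16.0991 0.3900 0.0000 0.0000 0.0000
t_5: node(5,0) S=35.4705 payoff=33.1495 vs cont=32.7338 → 33.1495 [stop]  node(5,1) S=46.0798 payoff=22.5402 vs cont=22.1709 → 22.5402 [stop]  node(5,2) S=59.8624 payoff=8.7576 vs cont=8.4486 → 8.7576 [stop]  node(5,3) S=77.7673 payoff=0.0000 vs cont=0.2001 → 0.2001 [wait]  node(5,4) S=101.0276 payoff=0.0000 vs cont=0.0000 → 0.0000 [wait]  node(5,5) S=131.2451 payoff=0.0000 vs cont=0.0000 → 0.0000 [wait]  ⇒ S*(5)=59.8624
t_4: node(4,0) S=40.4286 payoff=28.1914 vs cont=27.7974 → 28.1914 [stop]  node(4,1) S=52.5209 payoff=16.0991 vs cont=15.7580 → 16.0991 [stop]  node(4,2) S=68.2300 payoff=0.3900 vs cont=4.5901 → 4.5901 [wait]  node(4,3) S=88.6377 payoff=0.0000 vs cont=0.1027 → 0.1027 [wait]  node(4,4) S=115.1494 payoff=0.0000 vs cont=0.0000 → 0.0000 [wait]  ⇒ S*(4)=52.5209
t_3: node(3,0) S=46.0798 payoff=22.5402 vs cont=22.1709 → 22.5402 [stop]  node(3,1) S=59.8624 payoff=8.7576 vs cont=10.4583 → 10.4583 [wait]  node(3,2) S=77.7673 payoff=0.0000 vs cont=2.4048 → 2.4048 [wait]  node(3,3) S=101.0276 payoff=0.0000 vs cont=0.0527 → 0.0527 [wait]  ⇒ S*(3)=46.0798
t_2: node(2,0) S=52.5209 payoff=16.0991 vs cont=16.5717 → 16.5717 [wait]  node(2,1) S=68.2300 payoff=0.3900 vs cont=6.5178 → 6.5178 [wait]  node(2,2) S=88.6377 payoff=0.0000 vs cont=1.2593 → 1.2593 [wait]  ⇒ S*(2)=-
t_1: node(1,0) S=59.8624 payoff=8.7576 vs cont=11.6232 → 11.6232 [wait]  node(1,1) S=77.7673 payoff=0.0000 vs cont=3.9475 → 3.9475 [wait]  ⇒ S*(1)=-
t_0: node(0,0) S=68.2300 payoff=0.3900 vs cont=7.8538 → 7.8538 [wait]  ⇒ S*(0)=-

price = 7.8538
boundary = - - - 46.0798 52.5209 59.8624
tree:
7.8538
11.6232 3.9475
16.5717 6.5178 1.2593
22.5402 10.4583 2.4048 0.0527
28.1914 16.0991 4.5901 0.1027 0.0000
33.1495 22.5402 8.7576 0.2001 0.0000 0.0000
37.4995 28.1914 16.0991 0.3900 0.0000 0.0000 0.0000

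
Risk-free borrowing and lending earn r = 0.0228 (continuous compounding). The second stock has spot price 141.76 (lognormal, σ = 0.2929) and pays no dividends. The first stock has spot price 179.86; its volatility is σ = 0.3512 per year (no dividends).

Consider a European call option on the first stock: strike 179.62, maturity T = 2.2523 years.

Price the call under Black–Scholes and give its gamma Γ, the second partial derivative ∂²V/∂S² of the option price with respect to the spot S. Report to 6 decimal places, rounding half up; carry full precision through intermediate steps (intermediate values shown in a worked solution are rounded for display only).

price = 41.219736
Γ = 0.003939

σ√T = 0.3512·√2.2523 = 0.527069
d₁ = (ln(S/K) + (r+σ²/2)T) / (σ√T) = (ln(179.86/179.62) + (0.0228+0.3512²/2)·2.2523) / 0.527069 = (0.001335 + 0.190253) / 0.527069 = 0.363498
d₂ = d₁ − σ√T = 0.363498 − 0.527069 = -0.163571
e^{−rT} = 0.949944
N(d₁) = 0.641884,  N(d₂) = 0.435034
Call price V = S·N(d₁) − K·e^{−rT}·N(d₂) = 115.449184 − 74.229448 = 41.219736
φ(d₁) = (1/√(2π))·e^{−d₁²/2} = 0.373438
Γ = φ(d₁) / (S·σ·√T) = 0.003939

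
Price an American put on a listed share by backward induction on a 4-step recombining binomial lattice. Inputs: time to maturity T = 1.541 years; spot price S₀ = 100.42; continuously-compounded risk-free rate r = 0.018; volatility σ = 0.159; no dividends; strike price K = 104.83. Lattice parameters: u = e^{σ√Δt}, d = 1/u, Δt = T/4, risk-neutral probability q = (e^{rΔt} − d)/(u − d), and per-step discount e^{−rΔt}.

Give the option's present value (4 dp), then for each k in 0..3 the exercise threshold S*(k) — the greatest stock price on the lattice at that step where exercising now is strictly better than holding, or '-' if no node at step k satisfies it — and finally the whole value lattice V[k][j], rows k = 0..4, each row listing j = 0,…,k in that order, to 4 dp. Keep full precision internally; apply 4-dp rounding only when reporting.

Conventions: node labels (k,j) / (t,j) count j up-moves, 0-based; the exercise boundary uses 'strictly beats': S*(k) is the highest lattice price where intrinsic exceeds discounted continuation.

price = 9.4127
boundary = - - 82.4328 90.9830
tree:
9.4127
14.8502 4.3281
22.3972 7.8175 1.0419
30.1439 13.8470 2.1436 0.0000
37.1625 22.3972 4.4100 0.0000 0.0000

Δt=0.38525, u=1.10372, d=0.90602, q=0.51055, disc=e^(-rΔt)=0.99309
k=4 terminal: V=max(K-S,0) → 37.1625 22.3972 4.4100 0.0000 0.0000
k=3: j=0 S=74.6861 intr=30.1439 cont=29.4194 V=30.1439[EX]; j=1 S=90.9830 intr=13.8470 cont=13.1226 V=13.8470[EX]; j=2 S=110.8359 intr=0.0000 cont=2.1436 V=2.1436[hold]; j=3 S=135.0207 intr=0.0000 cont=0.0000 V=0.0000[hold]  S*(3)=90.9830
k=2: j=0 S=82.4328 intr=22.3972 cont=21.6728 V=22.3972[EX]; j=1 S=100.4200 intr=4.4100 cont=7.8175 V=7.8175[hold]; j=2 S=122.3321 intr=0.0000 cont=1.0419 V=1.0419[hold]  S*(2)=82.4328
k=1: j=0 S=90.9830 intr=13.8470 cont=14.8502 V=14.8502[hold]; j=1 S=110.8359 intr=0.0000 cont=4.3281 V=4.3281[hold]  S*(1)=-
k=0: j=0 S=100.4200 intr=4.4100 cont=9.4127 V=9.4127[hold]  S*(0)=-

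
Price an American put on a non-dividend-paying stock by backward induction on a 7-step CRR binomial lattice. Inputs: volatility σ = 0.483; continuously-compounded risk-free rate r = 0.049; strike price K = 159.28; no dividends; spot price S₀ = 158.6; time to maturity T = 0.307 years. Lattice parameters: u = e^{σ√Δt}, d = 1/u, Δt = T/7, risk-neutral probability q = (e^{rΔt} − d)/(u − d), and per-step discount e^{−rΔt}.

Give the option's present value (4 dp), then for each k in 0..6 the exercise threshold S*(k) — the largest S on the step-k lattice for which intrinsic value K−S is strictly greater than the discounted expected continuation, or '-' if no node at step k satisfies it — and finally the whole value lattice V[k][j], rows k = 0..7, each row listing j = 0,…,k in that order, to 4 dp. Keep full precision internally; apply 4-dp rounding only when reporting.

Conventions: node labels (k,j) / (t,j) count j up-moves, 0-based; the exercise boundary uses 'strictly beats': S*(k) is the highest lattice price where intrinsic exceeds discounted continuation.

Δt=0.04386  u=1.10644  d=0.90380  q=0.48535  discount=0.99785
step 7 (expiry): payoffs max(K−S,0) = 81.1532 63.6359 42.1910 15.9378 0.0000 0.0000 0.0000 0.0000
step 6: (k=6,j=0): S=86.4428, K−S=72.8372, hold=72.4952 ⇒ V=72.8372 exercise | (k=6,j=1): S=105.8247, K−S=53.4553, hold=53.1134 ⇒ V=53.4553 exercise | (k=6,j=2): S=129.5523, K−S=29.7277, hold=29.3858 ⇒ V=29.7277 exercise | (k=6,j=3): S=158.6000, K−S=0.6800, hold=8.1848 ⇒ V=8.1848 continue | (k=6,j=4): S=194.1607, K−S=0.0000, hold=0.0000 ⇒ V=0.0000 continue | (k=6,j=5): S=237.6946, K−S=0.0000, hold=0.0000 ⇒ V=0.0000 continue | (k=6,j=6): S=290.9895, K−S=0.0000, hold=0.0000 ⇒ V=0.0000 continue  boundary S*=129.5523
step 5: (k=5,j=0): S=95.6441, K−S=63.6359, hold=63.2940 ⇒ V=63.6359 exercise | (k=5,j=1): S=117.0890, K−S=42.1910, hold=41.8491 ⇒ V=42.1910 exercise | (k=5,j=2): S=143.3422, K−S=15.9378, hold=19.2305 ⇒ V=19.2305 continue | (k=5,j=3): S=175.4819, K−S=0.0000, hold=4.2032 ⇒ V=4.2032 continue | (k=5,j=4): S=214.8277, K−S=0.0000, hold=0.0000 ⇒ V=0.0000 continue | (k=5,j=5): S=262.9955, K−S=0.0000, hold=0.0000 ⇒ V=0.0000 continue  boundary S*=117.0890
step 4: (k=4,j=0): S=105.8247, K−S=53.4553, hold=53.1134 ⇒ V=53.4553 exercise | (k=4,j=1): S=129.5523, K−S=29.7277, hold=30.9805 ⇒ V=30.9805 continue | (k=4,j=2): S=158.6000, K−S=0.6800, hold=11.9114 ⇒ V=11.9114 continue | (k=4,j=3): S=194.1607, K−S=0.0000, hold=2.1586 ⇒ V=2.1586 continue | (k=4,j=4): S=237.6946, K−S=0.0000, hold=0.0000 ⇒ V=0.0000 continue  boundary S*=105.8247
step 3: (k=3,j=0): S=117.0890, K−S=42.1910, hold=42.4558 ⇒ V=42.4558 continue | (k=3,j=1): S=143.3422, K−S=15.9378, hold=21.6786 ⇒ V=21.6786 continue | (k=3,j=2): S=175.4819, K−S=0.0000, hold=7.1624 ⇒ V=7.1624 continue | (k=3,j=3): S=214.8277, K−S=0.0000, hold=1.1085 ⇒ V=1.1085 continue  boundary S*=-
step 2: (k=2,j=0): S=129.5523, K−S=29.7277, hold=32.3021 ⇒ V=32.3021 continue | (k=2,j=1): S=158.6000, K−S=0.6800, hold=14.6018 ⇒ V=14.6018 continue | (k=2,j=2): S=194.1607, K−S=0.0000, hold=4.2151 ⇒ V=4.2151 continue  boundary S*=-
step 1: (k=1,j=0): S=143.3422, K−S=15.9378, hold=23.6604 ⇒ V=23.6604 continue | (k=1,j=1): S=175.4819, K−S=0.0000, hold=9.5401 ⇒ V=9.5401 continue  boundary S*=-
step 0: (k=0,j=0): S=158.6000, K−S=0.6800, hold=16.7710 ⇒ V=16.7710 continue  boundary S*=-

price = 16.7710
boundary = - - - - 105.8247 117.0890 129.5523
tree:
16.7710
23.6604 9.5401
32.3021 14.6018 4.2151
42.4558 21.6786 7.1624 1.1085
53.4553 30.9805 11.9114 2.1586 0.0000
63.6359 42.1910 19.2305 4.2032 0.0000 0.0000
72.8372 53.4553 29.7277 8.1848 0.0000 0.0000 0.0000
81.1532 63.6359 42.1910 15.9378 0.0000 0.0000 0.0000 0.0000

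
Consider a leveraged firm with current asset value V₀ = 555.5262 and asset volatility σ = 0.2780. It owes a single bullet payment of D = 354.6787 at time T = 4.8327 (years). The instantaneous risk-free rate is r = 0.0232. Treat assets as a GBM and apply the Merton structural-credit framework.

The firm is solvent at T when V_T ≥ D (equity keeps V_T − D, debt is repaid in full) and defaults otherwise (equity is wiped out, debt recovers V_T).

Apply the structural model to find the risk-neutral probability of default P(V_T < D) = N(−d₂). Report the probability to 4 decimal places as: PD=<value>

Apply the equity-as-call identities (strike 354.6787, horizon 4.8327 years):
d₁ = [ln(V₀/D) + (r + σ²/2)T] / (σ√T)
   = [ln(555.5262/354.6787) + (0.0232 + 0.5·0.2780²)·4.8327] / (0.2780·√4.8327)
   = [0.448703 + 0.298864] / 0.611139 = 1.223237
d₂ = d₁ − σ√T = 1.223237 − 0.611139 = 0.612098
risk-neutral PD = N(−d₂) = N(-0.612098) = 0.270236

PD=0.2702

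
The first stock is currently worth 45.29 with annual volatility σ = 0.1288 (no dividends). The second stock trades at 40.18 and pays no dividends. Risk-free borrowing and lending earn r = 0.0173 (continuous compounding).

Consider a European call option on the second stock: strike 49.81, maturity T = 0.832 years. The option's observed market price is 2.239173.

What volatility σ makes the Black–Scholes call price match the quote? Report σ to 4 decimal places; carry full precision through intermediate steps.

At σ = 0.3477 the Black–Scholes value reproduces the quote:
σ√T = 0.3477·√0.832 = 0.317151
d₁ = (ln(S/K) + (r+σ²/2)T) / (σ√T) = (ln(40.18/49.81) + (0.0173+0.3477²/2)·0.832) / 0.317151 = (-0.214846 + 0.064686) / 0.317151 = -0.473466
d₂ = d₁ − σ√T = -0.473466 − 0.317151 = -0.790617
e^{−rT} = 0.985709
N(d₁) = 0.317940,  N(d₂) = 0.214584
V = S·N(d₁) − K·e^{−rT}·N(d₂) = 12.774842 − 10.535669 = 2.239173 (the observed quote) — the price is monotone increasing in volatility, hence this σ is the only solution

sigma = 0.3477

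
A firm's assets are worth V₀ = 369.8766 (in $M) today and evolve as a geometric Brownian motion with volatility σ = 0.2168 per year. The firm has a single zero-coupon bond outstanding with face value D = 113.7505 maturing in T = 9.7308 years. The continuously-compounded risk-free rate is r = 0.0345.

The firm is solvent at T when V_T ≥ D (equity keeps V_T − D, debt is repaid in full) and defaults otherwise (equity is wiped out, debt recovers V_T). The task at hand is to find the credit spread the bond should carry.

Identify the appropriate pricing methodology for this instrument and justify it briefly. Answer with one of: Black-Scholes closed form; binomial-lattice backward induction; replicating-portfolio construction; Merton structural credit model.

framework: Merton structural credit model

Key observation: the data describe a firm's assets (V₀ = 369.8766, GBM) and a single zero-coupon debt of face 113.7505, so credit quantities follow from equity-as-call in the structural model.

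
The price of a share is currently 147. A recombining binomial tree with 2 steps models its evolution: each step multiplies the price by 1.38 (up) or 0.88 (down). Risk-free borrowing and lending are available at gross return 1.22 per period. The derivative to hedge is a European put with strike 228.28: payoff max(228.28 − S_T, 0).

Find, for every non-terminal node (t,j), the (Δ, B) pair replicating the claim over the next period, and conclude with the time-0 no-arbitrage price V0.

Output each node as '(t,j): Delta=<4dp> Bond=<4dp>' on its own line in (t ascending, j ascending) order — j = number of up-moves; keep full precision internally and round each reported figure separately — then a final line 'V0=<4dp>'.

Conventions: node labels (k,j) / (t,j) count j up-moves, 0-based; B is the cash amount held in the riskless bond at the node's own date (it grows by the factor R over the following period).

Since d<R<u, set p* = (R−d)/(u−d) = 0.6800; price each node as the discounted p*-expectation of its children.
Terminal payoffs: V(2,0)=114.4432, V(2,1)=49.7632, V(2,2)=0.0000
(1,0): S=129.3600. Δ = (V_up−V_dn)/(S_up−S_dn) = (49.7632−114.4432)/(178.5168−113.8368) = -1.0000. V = [p*·49.7632 + (1−p*)·114.4432]/1.22 = 57.7548. B = V − Δ·S = 187.1148.
(1,1): S=202.8600. Δ = (V_up−V_dn)/(S_up−S_dn) = (0.0000−49.7632)/(279.9468−178.5168) = -0.4906. V = [p*·0.0000 + (1−p*)·49.7632]/1.22 = 13.0526. B = V − Δ·S = 112.5790.
(0,0): S=147.0000. Δ = (V_up−V_dn)/(S_up−S_dn) = (13.0526−57.7548)/(202.8600−129.3600) = -0.6082. V = [p*·13.0526 + (1−p*)·57.7548]/1.22 = 22.4240. B = V − Δ·S = 111.8283.
Sanity check at the root: Δ(0,0)·S0 + B(0,0) reproduces V0 = 22.4240.

(0,0): Delta=-0.6082 Bond=111.8283
(1,0): Delta=-1.0000 Bond=187.1148
(1,1): Delta=-0.4906 Bond=112.5790
V0=22.4240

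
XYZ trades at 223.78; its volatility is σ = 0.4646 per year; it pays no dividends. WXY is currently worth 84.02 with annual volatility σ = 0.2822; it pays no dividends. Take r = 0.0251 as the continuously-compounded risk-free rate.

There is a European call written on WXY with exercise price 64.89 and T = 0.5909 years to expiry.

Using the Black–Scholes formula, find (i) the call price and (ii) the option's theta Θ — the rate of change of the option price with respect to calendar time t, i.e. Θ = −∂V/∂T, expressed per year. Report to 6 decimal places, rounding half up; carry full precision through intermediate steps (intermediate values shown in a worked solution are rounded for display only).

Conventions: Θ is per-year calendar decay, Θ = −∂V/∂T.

σ√T = 0.2822·√0.5909 = 0.216927
d₁ = (ln(S/K) + (r+σ²/2)T) / (σ√T) = (ln(84.02/64.89) + (0.0251+0.2822²/2)·0.5909) / 0.216927 = (0.258361 + 0.038360) / 0.216927 = 1.367840
d₂ = d₁ − σ√T = 1.367840 − 0.216927 = 1.150913
e^{−rT} = 0.985278
N(d₁) = 0.914319,  N(d₂) = 0.875116
Call price V = S·N(d₁) − K·e^{−rT}·N(d₂) = 76.821072 − 55.950254 = 20.870818
φ(d₁) = (1/√(2π))·e^{−d₁²/2} = 0.156542
Θ = −S·φ(d₁)·σ/(2√T) − r·K·e^{−rT}·N(d₂) = −2.414257 − 1.404351 = -3.818608

price = 20.870818
Θ = -3.818608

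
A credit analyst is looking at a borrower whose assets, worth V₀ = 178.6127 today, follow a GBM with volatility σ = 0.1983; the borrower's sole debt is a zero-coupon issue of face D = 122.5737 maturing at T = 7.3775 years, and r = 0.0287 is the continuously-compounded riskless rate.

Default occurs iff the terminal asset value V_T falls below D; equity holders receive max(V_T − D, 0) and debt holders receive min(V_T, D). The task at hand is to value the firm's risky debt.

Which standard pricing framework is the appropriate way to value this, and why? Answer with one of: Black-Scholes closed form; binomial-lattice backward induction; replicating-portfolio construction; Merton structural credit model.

Key observation: the asked-for credit quantity lives on the firm's capital structure — asset value, asset volatility, debt face 122.5737 — which is the structural model's domain.

framework: Merton structural credit model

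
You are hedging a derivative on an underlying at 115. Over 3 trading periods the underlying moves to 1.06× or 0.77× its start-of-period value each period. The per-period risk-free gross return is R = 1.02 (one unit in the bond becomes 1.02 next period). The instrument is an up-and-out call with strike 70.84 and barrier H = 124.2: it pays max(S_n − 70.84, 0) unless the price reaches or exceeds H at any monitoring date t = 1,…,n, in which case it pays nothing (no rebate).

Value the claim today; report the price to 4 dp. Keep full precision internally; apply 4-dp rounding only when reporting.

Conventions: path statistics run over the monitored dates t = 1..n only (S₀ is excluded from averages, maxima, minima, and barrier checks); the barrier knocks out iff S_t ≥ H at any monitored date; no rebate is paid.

Under the martingale measure an up-move has probability p* = 0.8621; value the claim as the probability-weighted average of per-path payoffs, discounted 3 periods at R = 1.02.
Enumerate all 2^3 = 8 price paths (U = up ×1.06, D = down ×0.77); each path with k up-moves has probability p*^k·(1−p*)^(3−k).
DDD: M=88.5500, payoff=0.0000, prob=0.002624
UDD: M=121.9000, payoff=1.4345, prob=0.016401
DUD: M=93.8630, payoff=1.4345, prob=0.016401
UUD: M=129.2140, payoff=0.0000, prob=0.102505
DDU: M=88.5500, payoff=1.4345, prob=0.016401
UDU: M=121.9000, payoff=28.6548, prob=0.102505
DUU: M=99.4948, payoff=28.6548, prob=0.102505
UUU: M=136.9668, payoff=0.0000, prob=0.640658
Price = Σ prob·payoff / R^3 = 5.945111 / 1.061208 = 5.6022

price = 5.6022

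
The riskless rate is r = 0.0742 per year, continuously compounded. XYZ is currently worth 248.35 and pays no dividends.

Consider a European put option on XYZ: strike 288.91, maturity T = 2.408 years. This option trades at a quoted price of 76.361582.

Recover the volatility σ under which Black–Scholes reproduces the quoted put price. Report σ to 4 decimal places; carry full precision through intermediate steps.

At σ = 0.5408 the Black–Scholes value reproduces the quote:
σ√T = 0.5408·√2.408 = 0.839199
d₁ = (ln(S/K) + (r+σ²/2)T) / (σ√T) = (ln(248.35/288.91) + (0.0742+0.5408²/2)·2.408) / 0.839199 = (-0.151276 + 0.530801) / 0.839199 = 0.452247
d₂ = d₁ − σ√T = 0.452247 − 0.839199 = -0.386952
e^{−rT} = 0.836379
N(−d₁) = 0.325546,  N(−d₂) = 0.650604
V = K·e^{−rT}·N(−d₂) − S·N(−d₁) = 157.210851 − 80.849269 = 76.361582 (the quoted price), and the Black–Scholes price is strictly increasing in σ, so σ is unique

sigma = 0.5408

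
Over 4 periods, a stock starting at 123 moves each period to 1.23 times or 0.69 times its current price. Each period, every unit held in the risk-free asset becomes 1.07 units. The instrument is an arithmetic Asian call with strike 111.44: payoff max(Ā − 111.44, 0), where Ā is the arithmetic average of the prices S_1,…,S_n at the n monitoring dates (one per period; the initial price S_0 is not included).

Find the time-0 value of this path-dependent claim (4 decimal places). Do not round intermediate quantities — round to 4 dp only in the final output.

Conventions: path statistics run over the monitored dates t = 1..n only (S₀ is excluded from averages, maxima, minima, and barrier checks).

price = 31.3970

Under the martingale measure an up-move has probability p* = 0.7037; value the claim as the probability-weighted average of per-path payoffs, discounted 4 periods at R = 1.07.
Enumerate all 2^4 = 16 price paths (U = up ×1.23, D = down ×0.69); each path with k up-moves has probability p*^k·(1−p*)^(4−k).
DDDD: Ā=52.9294, payoff=0.0000, prob=0.007707
UDDD: Ā=94.3523, payoff=0.0000, prob=0.018305
DUDD: Ā=77.7473, payoff=0.0000, prob=0.018305
UUDD: Ā=138.5931, payoff=27.1531, prob=0.043474
DDUD: Ā=66.2899, payoff=0.0000, prob=0.018305
UDUD: Ā=118.1690, payoff=6.7290, prob=0.043474
DUUD: Ā=101.5640, payoff=0.0000, prob=0.043474
UUUD: Ā=181.0488, payoff=69.6088, prob=0.103251
DDDU: Ā=58.3843, payoff=0.0000, prob=0.018305
UDDU: Ā=104.0763, payoff=0.0000, prob=0.043474
DUDU: Ā=87.4713, payoff=0.0000, prob=0.043474
UUDU: Ā=155.9271, payoff=44.4871, prob=0.103251
DDUU: Ā=76.0138, payoff=0.0000, prob=0.043474
UDUU: Ā=135.5029, payoff=24.0629, prob=0.103251
DUUU: Ā=118.8979, payoff=7.4579, prob=0.103251
UUUU: Ā=211.9485, payoff=100.5085, prob=0.245222
Price = Σ prob·payoff / R^4 = 41.155004 / 1.310796 = 31.3970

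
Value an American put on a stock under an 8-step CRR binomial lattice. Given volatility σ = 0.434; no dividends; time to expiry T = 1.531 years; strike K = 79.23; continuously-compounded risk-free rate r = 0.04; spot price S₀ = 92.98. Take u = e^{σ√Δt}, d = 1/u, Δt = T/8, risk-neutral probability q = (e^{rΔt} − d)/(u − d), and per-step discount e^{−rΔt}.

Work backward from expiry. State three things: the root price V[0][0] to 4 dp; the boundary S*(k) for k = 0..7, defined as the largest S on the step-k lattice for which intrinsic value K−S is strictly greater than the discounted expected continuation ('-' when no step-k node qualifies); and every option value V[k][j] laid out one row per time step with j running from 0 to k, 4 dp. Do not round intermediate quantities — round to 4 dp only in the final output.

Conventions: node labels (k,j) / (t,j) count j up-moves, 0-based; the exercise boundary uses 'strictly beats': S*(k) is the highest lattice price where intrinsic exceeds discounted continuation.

Δt=0.19137, u=1.20908, d=0.82708, q=0.47279, disc=e^(-rΔt)=0.99237
k=8 terminal: V=max(K-S,0) → 58.8713 49.4681 35.7219 15.6267 0.0000 0.0000 0.0000 0.0000 0.0000
k=7: j=0 S=24.6153 intr=54.6147 cont=54.0105 V=54.6147[EX]; j=1 S=35.9845 intr=43.2455 cont=42.6414 V=43.2455[EX]; j=2 S=52.6047 intr=26.6253 cont=26.0211 V=26.6253[EX]; j=3 S=76.9015 intr=2.3285 cont=8.1757 V=8.1757[hold]; j=4 S=112.4202 intr=0.0000 cont=0.0000 V=0.0000[hold]; j=5 S=164.3442 intr=0.0000 cont=0.0000 V=0.0000[hold]; j=6 S=240.2504 intr=0.0000 cont=0.0000 V=0.0000[hold]; j=7 S=351.2158 intr=0.0000 cont=0.0000 V=0.0000[hold]  S*(7)=52.6047
k=6: j=0 S=29.7619 intr=49.4681 cont=48.8640 V=49.4681[EX]; j=1 S=43.5081 intr=35.7219 cont=35.1177 V=35.7219[EX]; j=2 S=63.6033 intr=15.6267 cont=17.7659 V=17.7659[hold]; j=3 S=92.9800 intr=0.0000 cont=4.2774 V=4.2774[hold]; j=4 S=135.9250 intr=0.0000 cont=0.0000 V=0.0000[hold]; j=5 S=198.7052 intr=0.0000 cont=0.0000 V=0.0000[hold]; j=6 S=290.4819 intr=0.0000 cont=0.0000 V=0.0000[hold]  S*(6)=43.5081
k=5: j=0 S=35.9845 intr=43.2455 cont=42.6414 V=43.2455[EX]; j=1 S=52.6047 intr=26.6253 cont=27.0248 V=27.0248[hold]; j=2 S=76.9015 intr=2.3285 cont=11.3018 V=11.3018[hold]; j=3 S=112.4202 intr=0.0000 cont=2.2379 V=2.2379[hold]; j=4 S=164.3442 intr=0.0000 cont=0.0000 V=0.0000[hold]; j=5 S=240.2504 intr=0.0000 cont=0.0000 V=0.0000[hold]  S*(5)=35.9845
k=4: j=0 S=43.5081 intr=35.7219 cont=35.3052 V=35.7219[EX]; j=1 S=63.6033 intr=15.6267 cont=19.4417 V=19.4417[hold]; j=2 S=92.9800 intr=0.0000 cont=6.9629 V=6.9629[hold]; j=3 S=135.9250 intr=0.0000 cont=1.1708 V=1.1708[hold]; j=4 S=198.7052 intr=0.0000 cont=0.0000 V=0.0000[hold]  S*(4)=43.5081
k=3: j=0 S=52.6047 intr=26.6253 cont=27.8110 V=27.8110[hold]; j=1 S=76.9015 intr=2.3285 cont=13.4385 V=13.4385[hold]; j=2 S=112.4202 intr=0.0000 cont=4.1922 V=4.1922[hold]; j=3 S=164.3442 intr=0.0000 cont=0.6126 V=0.6126[hold]  S*(3)=-
k=2: j=0 S=63.6033 intr=15.6267 cont=20.8555 V=20.8555[hold]; j=1 S=92.9800 intr=0.0000 cont=8.9978 V=8.9978[hold]; j=2 S=135.9250 intr=0.0000 cont=2.4807 V=2.4807[hold]  S*(2)=-
k=1: j=0 S=76.9015 intr=2.3285 cont=15.1330 V=15.1330[hold]; j=1 S=112.4202 intr=0.0000 cont=5.8715 V=5.8715[hold]  S*(1)=-
k=0: j=0 S=92.9800 intr=0.0000 cont=10.6722 V=10.6722[hold]  S*(0)=-

price = 10.6722
boundary = - - - - 43.5081 35.9845 43.5081 52.6047
tree:
10.6722
15.1330 5.8715
20.8555 8.9978 2.4807
27.8110 13.4385 4.1922 0.6126
35.7219 19.4417 6.9629 1.1708 0.0000
43.2455 27.0248 11.3018 2.2379 0.0000 0.0000
49.4681 35.7219 17.7659 4.2774 0.0000 0.0000 0.0000
54.6147 43.2455 26.6253 8.1757 0.0000 0.0000 0.0000 0.0000
58.8713 49.4681 35.7219 15.6267 0.0000 0.0000 0.0000 0.0000 0.0000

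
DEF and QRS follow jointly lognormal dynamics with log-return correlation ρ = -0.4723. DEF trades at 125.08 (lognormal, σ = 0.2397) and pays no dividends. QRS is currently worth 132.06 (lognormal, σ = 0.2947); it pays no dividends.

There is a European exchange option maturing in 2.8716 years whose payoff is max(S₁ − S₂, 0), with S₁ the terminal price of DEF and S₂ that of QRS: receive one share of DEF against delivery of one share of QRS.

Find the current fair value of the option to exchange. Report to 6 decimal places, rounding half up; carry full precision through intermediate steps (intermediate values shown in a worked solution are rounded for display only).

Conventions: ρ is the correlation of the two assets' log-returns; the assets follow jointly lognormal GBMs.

exchange price = 35.542915

σ_eff = √(σ₁² + σ₂² − 2ρσ₁σ₂) = √(0.2397² + 0.2947² − 2·-0.4723·0.2397·0.2947) = 0.459380
d₁ = (ln(S₁/S₂) + (q₂ − q₁ + σ_eff²/2)T) / (σ_eff√T) = (ln(125.08/132.06) + (0.0 − 0.0 + 0.105515)·2.8716) / 0.778457 = 0.319471
d₂ = d₁ − σ_eff√T = 0.319471 − 0.778457 = -0.458985
N(d₁) = 0.625315,  N(d₂) = 0.323122
V = S₁·e^{−q₁T}·N(d₁) − S₂·e^{−q₂T}·N(d₂) = 78.214452 − 42.671536 = 35.542915
Key observation: the rate r is irrelevant here: denominating values in QRS turns the exchange into a ratio option on S₁/S₂, and discounting at r drops out.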